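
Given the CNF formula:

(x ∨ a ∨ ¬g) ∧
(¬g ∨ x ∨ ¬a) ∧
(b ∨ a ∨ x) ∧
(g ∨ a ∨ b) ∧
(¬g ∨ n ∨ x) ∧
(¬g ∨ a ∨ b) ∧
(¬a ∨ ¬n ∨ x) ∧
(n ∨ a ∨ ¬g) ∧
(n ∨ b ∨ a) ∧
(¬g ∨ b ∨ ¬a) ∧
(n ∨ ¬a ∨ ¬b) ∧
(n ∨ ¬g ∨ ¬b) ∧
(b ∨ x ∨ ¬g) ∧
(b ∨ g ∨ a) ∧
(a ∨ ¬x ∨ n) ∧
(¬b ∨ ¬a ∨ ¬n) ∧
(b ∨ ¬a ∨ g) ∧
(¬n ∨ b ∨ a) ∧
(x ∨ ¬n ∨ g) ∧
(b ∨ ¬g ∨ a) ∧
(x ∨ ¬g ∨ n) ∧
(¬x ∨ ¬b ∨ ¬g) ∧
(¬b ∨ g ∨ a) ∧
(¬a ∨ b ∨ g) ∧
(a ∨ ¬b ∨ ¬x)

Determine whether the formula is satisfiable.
No

No, the formula is not satisfiable.

No assignment of truth values to the variables can make all 25 clauses true simultaneously.

The formula is UNSAT (unsatisfiable).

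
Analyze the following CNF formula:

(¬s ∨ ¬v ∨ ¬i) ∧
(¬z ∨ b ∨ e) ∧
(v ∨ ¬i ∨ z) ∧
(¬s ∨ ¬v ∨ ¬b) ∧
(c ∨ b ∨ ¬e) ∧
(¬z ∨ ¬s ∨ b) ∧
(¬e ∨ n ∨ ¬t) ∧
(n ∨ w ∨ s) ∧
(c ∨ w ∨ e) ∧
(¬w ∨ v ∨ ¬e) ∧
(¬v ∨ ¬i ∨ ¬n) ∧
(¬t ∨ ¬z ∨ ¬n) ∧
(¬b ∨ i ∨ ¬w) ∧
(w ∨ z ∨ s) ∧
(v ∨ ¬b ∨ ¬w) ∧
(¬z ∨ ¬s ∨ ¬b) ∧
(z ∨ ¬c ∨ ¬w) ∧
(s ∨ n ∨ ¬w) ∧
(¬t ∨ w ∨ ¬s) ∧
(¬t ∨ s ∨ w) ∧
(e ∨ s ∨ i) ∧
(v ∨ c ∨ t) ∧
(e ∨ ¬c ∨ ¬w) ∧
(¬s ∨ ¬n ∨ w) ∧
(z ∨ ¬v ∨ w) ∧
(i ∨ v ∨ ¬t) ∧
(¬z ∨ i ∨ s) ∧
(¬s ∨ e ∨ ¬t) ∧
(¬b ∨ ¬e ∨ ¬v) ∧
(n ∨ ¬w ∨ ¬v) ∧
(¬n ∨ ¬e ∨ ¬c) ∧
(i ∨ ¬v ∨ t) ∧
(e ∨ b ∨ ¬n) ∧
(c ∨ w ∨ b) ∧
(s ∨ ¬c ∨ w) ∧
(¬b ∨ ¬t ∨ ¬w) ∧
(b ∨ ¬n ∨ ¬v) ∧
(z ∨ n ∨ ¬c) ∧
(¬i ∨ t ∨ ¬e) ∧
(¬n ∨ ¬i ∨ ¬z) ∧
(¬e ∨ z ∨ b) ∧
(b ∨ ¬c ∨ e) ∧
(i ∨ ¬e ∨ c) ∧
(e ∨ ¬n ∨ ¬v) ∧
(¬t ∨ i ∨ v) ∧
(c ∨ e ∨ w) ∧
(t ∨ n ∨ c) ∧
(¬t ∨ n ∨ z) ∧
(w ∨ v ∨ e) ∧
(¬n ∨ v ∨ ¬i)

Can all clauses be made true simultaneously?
No

No, the formula is not satisfiable.

No assignment of truth values to the variables can make all 50 clauses true simultaneously.

The formula is UNSAT (unsatisfiable).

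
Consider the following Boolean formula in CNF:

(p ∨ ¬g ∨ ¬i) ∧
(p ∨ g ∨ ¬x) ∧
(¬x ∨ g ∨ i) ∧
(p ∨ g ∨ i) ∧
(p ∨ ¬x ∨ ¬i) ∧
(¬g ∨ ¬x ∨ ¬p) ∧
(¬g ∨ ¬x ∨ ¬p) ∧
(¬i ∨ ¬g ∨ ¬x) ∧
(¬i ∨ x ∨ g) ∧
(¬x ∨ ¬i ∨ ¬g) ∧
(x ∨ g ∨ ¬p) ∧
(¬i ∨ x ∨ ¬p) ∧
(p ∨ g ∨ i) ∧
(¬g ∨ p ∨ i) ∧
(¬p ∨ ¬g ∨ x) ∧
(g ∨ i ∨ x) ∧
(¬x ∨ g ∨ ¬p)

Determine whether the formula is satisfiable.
No

No, the formula is not satisfiable.

No assignment of truth values to the variables can make all 17 clauses true simultaneously.

The formula is UNSAT (unsatisfiable).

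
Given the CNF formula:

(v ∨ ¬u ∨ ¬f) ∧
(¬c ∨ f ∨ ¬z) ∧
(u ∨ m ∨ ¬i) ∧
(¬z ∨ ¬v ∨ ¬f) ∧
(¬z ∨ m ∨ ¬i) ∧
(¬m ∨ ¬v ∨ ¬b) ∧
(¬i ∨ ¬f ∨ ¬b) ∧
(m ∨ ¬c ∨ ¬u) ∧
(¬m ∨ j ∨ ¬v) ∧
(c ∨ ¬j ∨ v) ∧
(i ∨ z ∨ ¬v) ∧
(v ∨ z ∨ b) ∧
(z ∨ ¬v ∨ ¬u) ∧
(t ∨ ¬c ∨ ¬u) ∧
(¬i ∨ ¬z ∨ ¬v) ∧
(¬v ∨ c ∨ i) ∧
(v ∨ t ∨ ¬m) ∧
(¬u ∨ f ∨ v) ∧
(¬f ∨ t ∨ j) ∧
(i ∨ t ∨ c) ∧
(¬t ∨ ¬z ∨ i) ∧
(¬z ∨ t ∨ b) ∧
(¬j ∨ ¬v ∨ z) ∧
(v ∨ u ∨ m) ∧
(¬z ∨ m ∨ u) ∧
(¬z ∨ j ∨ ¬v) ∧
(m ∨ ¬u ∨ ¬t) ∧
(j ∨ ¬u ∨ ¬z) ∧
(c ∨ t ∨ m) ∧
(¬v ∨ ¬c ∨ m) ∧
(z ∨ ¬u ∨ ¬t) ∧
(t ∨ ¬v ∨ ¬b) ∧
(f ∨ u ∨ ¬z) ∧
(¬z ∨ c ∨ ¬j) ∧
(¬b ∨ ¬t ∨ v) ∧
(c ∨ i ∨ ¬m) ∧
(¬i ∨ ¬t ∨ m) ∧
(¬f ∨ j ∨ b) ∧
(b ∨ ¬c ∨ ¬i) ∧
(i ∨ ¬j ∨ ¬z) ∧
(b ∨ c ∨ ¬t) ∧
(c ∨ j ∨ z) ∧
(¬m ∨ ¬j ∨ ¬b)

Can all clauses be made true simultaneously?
No

No, the formula is not satisfiable.

No assignment of truth values to the variables can make all 43 clauses true simultaneously.

The formula is UNSAT (unsatisfiable).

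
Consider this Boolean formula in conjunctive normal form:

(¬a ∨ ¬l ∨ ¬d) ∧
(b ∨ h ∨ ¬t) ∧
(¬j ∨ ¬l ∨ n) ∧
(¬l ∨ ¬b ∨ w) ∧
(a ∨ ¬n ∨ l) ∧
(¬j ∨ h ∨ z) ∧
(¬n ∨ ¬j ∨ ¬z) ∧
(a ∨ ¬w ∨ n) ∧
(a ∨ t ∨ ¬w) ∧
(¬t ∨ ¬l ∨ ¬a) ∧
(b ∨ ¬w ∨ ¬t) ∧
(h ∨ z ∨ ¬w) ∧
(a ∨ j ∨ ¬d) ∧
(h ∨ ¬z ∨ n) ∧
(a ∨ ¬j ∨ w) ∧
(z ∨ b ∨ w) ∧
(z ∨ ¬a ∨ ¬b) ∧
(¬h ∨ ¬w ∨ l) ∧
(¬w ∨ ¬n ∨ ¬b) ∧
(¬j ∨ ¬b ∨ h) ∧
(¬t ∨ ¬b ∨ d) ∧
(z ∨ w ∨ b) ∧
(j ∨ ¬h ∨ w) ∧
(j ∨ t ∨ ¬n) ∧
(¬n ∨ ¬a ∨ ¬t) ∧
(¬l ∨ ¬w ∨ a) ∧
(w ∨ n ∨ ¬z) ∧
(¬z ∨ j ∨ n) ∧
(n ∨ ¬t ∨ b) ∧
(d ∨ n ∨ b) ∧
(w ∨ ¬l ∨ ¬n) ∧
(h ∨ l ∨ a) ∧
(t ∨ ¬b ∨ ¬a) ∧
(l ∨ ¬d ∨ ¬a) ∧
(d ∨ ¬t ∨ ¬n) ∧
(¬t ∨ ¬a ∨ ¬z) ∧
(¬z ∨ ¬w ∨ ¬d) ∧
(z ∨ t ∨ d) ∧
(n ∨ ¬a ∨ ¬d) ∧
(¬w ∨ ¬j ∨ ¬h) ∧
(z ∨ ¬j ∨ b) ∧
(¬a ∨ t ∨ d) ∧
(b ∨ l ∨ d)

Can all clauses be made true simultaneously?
No

No, the formula is not satisfiable.

No assignment of truth values to the variables can make all 43 clauses true simultaneously.

The formula is UNSAT (unsatisfiable).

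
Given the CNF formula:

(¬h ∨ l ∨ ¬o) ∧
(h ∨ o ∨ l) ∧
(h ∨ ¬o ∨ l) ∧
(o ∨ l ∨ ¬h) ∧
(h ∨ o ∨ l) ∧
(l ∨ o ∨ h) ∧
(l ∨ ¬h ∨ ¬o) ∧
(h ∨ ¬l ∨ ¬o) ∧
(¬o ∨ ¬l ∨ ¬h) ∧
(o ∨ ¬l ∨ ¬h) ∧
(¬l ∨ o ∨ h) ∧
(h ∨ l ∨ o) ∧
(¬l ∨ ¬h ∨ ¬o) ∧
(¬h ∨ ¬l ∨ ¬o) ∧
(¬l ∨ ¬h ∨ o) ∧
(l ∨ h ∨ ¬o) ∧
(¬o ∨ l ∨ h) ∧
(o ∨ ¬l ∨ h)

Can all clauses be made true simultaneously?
No

No, the formula is not satisfiable.

No assignment of truth values to the variables can make all 18 clauses true simultaneously.

The formula is UNSAT (unsatisfiable).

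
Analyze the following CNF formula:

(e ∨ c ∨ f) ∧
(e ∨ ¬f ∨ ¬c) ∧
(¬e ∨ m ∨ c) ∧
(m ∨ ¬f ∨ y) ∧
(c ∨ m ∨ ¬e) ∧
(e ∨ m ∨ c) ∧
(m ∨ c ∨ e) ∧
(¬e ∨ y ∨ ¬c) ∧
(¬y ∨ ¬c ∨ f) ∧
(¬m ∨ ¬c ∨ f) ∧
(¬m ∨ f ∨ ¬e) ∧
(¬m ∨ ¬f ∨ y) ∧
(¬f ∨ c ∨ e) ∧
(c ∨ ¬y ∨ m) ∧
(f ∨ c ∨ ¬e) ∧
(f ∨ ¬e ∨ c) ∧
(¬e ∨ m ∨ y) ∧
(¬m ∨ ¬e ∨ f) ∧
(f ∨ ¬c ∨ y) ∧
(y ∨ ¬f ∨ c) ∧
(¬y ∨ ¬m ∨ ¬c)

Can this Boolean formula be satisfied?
Yes

Yes, the formula is satisfiable.

One satisfying assignment is: f=True, e=True, y=True, c=False, m=True

Verification: With this assignment, all 21 clauses evaluate to true.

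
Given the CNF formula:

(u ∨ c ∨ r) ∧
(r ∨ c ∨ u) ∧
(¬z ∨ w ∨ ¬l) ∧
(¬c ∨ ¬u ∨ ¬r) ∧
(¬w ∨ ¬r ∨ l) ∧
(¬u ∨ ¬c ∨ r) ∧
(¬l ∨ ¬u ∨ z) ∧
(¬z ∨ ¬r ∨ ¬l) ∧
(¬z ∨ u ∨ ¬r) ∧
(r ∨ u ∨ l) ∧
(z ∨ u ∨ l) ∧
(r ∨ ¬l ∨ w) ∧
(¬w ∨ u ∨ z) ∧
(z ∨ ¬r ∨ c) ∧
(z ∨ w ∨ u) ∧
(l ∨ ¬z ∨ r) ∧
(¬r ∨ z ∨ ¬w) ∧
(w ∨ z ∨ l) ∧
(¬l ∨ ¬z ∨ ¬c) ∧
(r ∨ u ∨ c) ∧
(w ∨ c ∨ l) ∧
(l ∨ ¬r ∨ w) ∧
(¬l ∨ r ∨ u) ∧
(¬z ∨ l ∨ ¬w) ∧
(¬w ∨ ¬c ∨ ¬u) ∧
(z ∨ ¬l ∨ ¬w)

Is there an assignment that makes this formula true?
Yes

Yes, the formula is satisfiable.

One satisfying assignment is: r=False, c=False, l=True, z=True, u=True, w=True

Verification: With this assignment, all 26 clauses evaluate to true.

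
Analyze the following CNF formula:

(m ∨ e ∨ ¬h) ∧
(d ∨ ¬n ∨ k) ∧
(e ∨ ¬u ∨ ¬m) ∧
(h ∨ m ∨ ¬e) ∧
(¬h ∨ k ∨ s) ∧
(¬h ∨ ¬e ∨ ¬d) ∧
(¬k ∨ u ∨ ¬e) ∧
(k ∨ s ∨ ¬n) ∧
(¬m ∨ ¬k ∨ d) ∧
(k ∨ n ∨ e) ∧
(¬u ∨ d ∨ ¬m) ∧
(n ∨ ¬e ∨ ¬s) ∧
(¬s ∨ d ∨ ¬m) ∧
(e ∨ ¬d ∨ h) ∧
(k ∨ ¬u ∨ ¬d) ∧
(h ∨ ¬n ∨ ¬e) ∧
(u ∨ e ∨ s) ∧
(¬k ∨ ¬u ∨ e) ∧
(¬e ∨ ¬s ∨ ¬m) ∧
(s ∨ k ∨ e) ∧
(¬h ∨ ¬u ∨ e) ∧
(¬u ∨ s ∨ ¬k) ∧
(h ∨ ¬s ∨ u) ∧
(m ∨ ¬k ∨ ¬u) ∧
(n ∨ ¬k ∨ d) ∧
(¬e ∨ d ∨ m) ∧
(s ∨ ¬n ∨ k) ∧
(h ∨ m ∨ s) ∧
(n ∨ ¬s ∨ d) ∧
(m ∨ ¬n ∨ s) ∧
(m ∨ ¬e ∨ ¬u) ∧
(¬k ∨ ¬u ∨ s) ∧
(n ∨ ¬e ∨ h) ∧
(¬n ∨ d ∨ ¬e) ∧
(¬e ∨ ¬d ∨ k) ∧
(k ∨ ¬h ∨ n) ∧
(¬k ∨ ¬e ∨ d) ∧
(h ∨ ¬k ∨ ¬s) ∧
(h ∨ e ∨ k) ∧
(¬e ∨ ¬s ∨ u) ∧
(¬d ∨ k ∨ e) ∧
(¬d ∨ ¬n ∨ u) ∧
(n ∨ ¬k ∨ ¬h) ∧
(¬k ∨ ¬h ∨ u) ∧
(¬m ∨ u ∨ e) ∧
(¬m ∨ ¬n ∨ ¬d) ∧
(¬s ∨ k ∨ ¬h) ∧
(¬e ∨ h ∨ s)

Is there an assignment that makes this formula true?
No

No, the formula is not satisfiable.

No assignment of truth values to the variables can make all 48 clauses true simultaneously.

The formula is UNSAT (unsatisfiable).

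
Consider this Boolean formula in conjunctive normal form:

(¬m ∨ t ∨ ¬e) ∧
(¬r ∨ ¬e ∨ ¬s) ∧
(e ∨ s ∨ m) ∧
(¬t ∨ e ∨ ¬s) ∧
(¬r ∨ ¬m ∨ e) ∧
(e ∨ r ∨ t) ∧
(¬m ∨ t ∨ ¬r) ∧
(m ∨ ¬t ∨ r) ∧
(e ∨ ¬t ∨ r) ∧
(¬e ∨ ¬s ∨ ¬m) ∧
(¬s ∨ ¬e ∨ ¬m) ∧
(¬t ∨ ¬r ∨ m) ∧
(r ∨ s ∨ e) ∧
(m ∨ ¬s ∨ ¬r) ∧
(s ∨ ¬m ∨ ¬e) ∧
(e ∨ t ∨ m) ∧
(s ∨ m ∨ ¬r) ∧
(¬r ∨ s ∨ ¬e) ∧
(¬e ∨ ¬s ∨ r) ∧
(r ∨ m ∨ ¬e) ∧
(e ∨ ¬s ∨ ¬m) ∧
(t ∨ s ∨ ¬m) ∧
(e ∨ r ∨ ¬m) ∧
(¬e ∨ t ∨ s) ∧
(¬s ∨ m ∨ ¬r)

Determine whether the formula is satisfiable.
No

No, the formula is not satisfiable.

No assignment of truth values to the variables can make all 25 clauses true simultaneously.

The formula is UNSAT (unsatisfiable).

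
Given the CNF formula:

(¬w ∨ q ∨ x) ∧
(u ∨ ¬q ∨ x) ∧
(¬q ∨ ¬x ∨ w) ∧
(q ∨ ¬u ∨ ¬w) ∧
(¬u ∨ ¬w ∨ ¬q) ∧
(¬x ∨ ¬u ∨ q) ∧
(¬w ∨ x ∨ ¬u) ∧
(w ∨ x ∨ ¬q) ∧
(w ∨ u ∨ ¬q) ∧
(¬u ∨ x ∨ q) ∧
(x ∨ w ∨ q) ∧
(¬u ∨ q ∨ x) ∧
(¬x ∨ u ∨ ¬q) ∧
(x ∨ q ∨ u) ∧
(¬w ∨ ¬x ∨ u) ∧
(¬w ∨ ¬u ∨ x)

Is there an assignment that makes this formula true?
Yes

Yes, the formula is satisfiable.

One satisfying assignment is: u=False, q=False, x=True, w=False

Verification: With this assignment, all 16 clauses evaluate to true.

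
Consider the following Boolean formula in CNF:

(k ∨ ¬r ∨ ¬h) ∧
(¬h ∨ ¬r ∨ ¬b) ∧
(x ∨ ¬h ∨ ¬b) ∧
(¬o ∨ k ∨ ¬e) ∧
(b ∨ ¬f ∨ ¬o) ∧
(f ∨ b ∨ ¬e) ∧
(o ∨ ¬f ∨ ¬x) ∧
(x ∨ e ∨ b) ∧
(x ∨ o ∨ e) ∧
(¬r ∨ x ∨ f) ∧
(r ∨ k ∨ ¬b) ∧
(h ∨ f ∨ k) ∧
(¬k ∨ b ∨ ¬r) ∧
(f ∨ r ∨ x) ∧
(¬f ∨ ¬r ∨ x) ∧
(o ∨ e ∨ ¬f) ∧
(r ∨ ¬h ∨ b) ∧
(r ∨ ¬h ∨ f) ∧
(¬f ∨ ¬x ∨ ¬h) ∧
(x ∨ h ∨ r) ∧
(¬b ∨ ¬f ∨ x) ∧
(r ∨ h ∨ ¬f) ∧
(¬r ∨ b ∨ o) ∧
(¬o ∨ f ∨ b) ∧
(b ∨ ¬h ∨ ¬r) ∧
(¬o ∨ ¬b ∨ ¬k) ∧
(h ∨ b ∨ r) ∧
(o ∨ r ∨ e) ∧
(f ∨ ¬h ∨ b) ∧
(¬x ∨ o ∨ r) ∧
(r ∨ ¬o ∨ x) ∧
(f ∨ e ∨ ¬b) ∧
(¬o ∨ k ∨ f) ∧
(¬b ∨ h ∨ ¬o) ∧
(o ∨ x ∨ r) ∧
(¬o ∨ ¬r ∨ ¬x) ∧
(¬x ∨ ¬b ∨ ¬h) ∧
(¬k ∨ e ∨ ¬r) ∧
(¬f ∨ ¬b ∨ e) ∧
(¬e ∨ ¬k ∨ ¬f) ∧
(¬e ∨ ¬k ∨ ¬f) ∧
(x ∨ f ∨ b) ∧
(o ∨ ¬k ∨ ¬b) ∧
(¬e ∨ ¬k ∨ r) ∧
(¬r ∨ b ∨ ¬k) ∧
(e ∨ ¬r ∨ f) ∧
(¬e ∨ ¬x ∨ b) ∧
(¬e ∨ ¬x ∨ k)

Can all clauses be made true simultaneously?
No

No, the formula is not satisfiable.

No assignment of truth values to the variables can make all 48 clauses true simultaneously.

The formula is UNSAT (unsatisfiable).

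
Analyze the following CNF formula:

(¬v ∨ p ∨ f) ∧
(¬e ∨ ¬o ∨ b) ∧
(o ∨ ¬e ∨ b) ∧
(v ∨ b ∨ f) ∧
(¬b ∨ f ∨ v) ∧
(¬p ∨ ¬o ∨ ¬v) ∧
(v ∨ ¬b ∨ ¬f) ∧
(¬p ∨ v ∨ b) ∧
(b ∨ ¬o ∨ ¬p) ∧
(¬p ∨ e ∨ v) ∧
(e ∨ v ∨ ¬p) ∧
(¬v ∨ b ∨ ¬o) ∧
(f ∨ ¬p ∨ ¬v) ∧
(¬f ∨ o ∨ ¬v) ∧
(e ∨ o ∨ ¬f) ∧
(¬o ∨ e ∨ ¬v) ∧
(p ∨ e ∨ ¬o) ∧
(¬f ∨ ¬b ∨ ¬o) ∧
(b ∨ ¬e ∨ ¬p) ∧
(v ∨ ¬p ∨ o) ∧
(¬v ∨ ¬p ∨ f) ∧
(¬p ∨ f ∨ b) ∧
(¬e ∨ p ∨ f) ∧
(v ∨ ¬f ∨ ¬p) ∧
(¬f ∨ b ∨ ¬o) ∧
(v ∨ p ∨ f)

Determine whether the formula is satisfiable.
No

No, the formula is not satisfiable.

No assignment of truth values to the variables can make all 26 clauses true simultaneously.

The formula is UNSAT (unsatisfiable).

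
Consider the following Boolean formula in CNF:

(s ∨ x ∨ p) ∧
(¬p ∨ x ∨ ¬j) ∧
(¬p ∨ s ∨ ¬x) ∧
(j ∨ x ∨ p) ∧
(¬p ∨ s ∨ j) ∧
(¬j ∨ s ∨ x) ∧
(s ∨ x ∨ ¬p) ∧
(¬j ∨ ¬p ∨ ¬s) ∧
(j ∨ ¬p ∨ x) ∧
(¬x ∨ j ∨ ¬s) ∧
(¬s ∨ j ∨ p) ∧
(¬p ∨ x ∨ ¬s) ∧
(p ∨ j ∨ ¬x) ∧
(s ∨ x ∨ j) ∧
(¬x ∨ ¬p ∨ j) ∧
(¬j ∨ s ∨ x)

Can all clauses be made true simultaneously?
Yes

Yes, the formula is satisfiable.

One satisfying assignment is: j=True, x=True, s=True, p=False

Verification: With this assignment, all 16 clauses evaluate to true.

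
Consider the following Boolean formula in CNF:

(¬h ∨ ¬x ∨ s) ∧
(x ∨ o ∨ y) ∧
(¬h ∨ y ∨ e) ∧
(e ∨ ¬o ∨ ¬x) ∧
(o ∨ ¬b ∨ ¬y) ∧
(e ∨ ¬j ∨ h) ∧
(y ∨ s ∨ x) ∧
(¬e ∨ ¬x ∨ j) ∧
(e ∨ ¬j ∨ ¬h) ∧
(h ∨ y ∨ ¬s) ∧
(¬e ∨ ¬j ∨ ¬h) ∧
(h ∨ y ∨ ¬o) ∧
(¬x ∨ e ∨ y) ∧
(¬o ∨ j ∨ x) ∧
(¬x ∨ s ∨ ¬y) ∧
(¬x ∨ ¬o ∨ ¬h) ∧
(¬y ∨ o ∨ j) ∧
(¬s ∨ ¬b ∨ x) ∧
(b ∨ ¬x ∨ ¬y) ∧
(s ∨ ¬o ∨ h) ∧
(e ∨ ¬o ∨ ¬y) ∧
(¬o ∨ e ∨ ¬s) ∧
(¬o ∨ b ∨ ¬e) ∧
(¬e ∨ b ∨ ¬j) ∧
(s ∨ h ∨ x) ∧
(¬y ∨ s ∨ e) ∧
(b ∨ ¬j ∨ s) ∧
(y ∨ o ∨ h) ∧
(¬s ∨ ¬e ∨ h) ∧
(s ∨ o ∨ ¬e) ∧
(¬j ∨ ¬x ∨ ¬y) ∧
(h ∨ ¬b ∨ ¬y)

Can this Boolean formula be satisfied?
No

No, the formula is not satisfiable.

No assignment of truth values to the variables can make all 32 clauses true simultaneously.

The formula is UNSAT (unsatisfiable).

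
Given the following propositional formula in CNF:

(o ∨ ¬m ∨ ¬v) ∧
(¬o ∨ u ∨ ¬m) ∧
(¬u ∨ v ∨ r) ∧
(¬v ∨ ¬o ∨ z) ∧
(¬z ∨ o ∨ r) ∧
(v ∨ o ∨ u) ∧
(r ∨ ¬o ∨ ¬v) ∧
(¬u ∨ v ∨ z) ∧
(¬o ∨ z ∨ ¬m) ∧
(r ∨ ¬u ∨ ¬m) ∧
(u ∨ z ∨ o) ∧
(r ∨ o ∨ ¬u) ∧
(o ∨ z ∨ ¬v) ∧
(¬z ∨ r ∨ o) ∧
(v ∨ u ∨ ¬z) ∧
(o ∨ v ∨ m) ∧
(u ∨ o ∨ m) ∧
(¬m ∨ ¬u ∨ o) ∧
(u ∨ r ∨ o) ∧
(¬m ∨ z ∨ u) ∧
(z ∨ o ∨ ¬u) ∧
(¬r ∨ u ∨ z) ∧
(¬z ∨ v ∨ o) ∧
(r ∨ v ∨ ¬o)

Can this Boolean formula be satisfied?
Yes

Yes, the formula is satisfiable.

One satisfying assignment is: r=True, z=True, u=True, v=True, m=False, o=False

Verification: With this assignment, all 24 clauses evaluate to true.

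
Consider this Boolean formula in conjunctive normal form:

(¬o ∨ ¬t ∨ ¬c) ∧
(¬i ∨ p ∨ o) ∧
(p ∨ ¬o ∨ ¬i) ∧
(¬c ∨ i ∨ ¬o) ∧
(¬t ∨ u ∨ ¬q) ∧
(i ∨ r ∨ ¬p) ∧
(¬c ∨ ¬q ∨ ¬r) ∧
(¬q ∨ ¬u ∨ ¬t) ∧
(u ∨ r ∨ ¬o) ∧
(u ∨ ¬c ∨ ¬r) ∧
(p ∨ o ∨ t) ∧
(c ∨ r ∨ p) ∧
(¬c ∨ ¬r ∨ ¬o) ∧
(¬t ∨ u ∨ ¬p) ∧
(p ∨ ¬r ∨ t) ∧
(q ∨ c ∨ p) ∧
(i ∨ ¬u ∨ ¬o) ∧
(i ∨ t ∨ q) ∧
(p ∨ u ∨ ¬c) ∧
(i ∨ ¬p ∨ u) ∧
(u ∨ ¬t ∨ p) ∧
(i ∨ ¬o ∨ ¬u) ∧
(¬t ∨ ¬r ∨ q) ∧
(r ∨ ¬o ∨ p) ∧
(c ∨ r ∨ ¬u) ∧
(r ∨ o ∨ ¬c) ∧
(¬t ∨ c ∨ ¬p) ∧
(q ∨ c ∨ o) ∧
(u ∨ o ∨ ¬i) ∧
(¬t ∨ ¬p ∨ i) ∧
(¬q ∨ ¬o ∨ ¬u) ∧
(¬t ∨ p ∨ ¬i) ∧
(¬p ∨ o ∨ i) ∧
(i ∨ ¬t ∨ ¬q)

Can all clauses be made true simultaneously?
Yes

Yes, the formula is satisfiable.

One satisfying assignment is: q=False, t=False, p=True, r=False, i=True, c=True, o=True, u=True

Verification: With this assignment, all 34 clauses evaluate to true.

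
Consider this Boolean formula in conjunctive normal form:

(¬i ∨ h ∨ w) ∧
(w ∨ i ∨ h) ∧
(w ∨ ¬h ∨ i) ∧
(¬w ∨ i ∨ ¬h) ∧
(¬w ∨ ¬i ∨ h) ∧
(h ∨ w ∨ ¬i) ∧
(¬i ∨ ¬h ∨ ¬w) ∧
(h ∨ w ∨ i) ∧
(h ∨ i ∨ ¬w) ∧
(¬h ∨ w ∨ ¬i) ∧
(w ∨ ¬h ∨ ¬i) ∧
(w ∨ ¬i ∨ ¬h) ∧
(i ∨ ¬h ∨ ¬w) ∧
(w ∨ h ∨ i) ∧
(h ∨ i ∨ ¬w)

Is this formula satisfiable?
No

No, the formula is not satisfiable.

No assignment of truth values to the variables can make all 15 clauses true simultaneously.

The formula is UNSAT (unsatisfiable).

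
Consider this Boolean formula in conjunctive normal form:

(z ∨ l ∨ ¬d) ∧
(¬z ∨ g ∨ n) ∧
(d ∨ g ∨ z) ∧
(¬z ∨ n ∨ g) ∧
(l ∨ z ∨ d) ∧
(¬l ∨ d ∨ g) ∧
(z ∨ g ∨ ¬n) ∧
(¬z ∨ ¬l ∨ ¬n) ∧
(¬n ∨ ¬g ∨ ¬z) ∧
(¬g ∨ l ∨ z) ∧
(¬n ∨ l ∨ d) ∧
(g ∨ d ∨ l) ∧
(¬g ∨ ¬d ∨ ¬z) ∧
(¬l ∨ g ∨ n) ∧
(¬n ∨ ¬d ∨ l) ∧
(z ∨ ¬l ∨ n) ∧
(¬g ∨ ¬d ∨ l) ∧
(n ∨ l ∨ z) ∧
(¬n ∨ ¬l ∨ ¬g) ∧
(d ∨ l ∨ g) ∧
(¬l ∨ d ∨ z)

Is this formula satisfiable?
Yes

Yes, the formula is satisfiable.

One satisfying assignment is: l=False, g=True, z=True, d=False, n=False

Verification: With this assignment, all 21 clauses evaluate to true.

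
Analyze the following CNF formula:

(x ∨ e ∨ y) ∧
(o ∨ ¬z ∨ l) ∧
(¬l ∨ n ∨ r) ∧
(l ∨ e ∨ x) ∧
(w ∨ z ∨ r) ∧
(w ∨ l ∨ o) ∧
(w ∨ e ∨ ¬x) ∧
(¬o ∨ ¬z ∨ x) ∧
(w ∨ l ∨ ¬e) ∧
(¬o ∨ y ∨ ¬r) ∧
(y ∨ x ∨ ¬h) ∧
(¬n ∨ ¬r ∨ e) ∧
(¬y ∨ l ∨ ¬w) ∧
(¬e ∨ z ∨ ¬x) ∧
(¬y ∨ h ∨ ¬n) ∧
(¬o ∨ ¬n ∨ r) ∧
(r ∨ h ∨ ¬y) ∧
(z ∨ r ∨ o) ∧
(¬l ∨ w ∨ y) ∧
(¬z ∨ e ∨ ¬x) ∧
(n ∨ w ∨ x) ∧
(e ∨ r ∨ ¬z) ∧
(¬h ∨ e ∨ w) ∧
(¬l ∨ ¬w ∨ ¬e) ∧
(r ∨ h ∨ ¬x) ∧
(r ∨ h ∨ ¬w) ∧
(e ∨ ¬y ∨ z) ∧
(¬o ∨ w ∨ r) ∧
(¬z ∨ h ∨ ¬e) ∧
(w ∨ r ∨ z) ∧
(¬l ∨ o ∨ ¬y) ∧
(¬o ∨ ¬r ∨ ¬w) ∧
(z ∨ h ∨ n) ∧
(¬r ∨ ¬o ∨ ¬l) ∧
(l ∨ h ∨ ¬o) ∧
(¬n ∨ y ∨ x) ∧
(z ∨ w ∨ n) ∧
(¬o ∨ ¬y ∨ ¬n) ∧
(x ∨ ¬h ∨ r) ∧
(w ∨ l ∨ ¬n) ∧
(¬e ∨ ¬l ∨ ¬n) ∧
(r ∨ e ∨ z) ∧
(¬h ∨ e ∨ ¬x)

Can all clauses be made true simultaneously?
Yes

Yes, the formula is satisfiable.

One satisfying assignment is: x=True, e=True, n=False, r=False, o=True, w=True, y=False, h=True, l=False, z=True

Verification: With this assignment, all 43 clauses evaluate to true.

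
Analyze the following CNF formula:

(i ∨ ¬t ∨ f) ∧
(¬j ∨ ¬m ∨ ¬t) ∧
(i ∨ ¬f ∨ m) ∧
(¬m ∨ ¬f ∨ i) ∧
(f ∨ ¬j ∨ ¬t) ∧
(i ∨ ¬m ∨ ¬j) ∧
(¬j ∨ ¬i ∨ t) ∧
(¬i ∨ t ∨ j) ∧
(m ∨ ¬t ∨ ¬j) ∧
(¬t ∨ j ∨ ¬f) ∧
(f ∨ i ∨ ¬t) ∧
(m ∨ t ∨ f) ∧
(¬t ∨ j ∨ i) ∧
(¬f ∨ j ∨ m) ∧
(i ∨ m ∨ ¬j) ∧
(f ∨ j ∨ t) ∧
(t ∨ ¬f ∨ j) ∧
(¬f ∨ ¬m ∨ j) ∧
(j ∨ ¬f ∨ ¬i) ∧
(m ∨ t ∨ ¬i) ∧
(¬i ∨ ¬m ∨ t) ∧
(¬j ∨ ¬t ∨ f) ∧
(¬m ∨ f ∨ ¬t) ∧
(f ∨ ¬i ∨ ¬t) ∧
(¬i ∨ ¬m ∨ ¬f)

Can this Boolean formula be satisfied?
No

No, the formula is not satisfiable.

No assignment of truth values to the variables can make all 25 clauses true simultaneously.

The formula is UNSAT (unsatisfiable).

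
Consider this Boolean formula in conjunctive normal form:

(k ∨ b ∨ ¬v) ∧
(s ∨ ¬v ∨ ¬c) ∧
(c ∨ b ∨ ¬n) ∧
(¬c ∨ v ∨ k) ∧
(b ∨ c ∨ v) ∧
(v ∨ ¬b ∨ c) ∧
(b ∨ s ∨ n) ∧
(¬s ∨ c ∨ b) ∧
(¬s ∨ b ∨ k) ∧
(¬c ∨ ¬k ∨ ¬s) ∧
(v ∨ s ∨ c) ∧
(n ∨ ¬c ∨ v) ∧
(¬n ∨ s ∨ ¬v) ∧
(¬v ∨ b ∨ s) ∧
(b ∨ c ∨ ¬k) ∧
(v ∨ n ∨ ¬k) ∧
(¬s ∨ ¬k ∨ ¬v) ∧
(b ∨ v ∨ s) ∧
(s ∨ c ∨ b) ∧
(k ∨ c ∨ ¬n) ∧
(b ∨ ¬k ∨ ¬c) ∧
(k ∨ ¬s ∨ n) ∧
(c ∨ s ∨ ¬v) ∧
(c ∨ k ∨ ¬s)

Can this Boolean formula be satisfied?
Yes

Yes, the formula is satisfiable.

One satisfying assignment is: s=False, c=True, v=False, k=True, n=True, b=True

Verification: With this assignment, all 24 clauses evaluate to true.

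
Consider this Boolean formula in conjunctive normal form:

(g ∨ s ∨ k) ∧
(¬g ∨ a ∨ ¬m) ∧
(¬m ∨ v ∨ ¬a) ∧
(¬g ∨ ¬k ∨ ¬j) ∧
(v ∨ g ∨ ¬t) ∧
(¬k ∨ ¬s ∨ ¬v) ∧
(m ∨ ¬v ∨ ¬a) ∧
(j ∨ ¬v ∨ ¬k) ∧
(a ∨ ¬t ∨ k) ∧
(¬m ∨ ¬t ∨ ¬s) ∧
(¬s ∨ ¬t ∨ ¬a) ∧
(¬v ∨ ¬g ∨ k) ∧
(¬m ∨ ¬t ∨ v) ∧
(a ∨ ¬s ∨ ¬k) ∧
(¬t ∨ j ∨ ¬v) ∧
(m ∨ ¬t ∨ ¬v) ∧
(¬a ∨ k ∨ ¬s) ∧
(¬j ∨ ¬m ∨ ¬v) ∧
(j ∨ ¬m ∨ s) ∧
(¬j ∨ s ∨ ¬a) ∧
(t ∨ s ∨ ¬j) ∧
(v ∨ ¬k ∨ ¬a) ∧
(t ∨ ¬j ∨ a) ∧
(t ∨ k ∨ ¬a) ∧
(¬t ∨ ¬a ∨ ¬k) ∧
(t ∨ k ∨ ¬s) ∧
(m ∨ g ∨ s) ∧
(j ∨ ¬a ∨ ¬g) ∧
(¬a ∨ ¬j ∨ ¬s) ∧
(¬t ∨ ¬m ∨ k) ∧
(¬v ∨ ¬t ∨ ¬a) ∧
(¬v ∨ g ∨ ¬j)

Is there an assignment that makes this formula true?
Yes

Yes, the formula is satisfiable.

One satisfying assignment is: t=False, s=False, v=False, k=False, g=True, j=False, m=False, a=False

Verification: With this assignment, all 32 clauses evaluate to true.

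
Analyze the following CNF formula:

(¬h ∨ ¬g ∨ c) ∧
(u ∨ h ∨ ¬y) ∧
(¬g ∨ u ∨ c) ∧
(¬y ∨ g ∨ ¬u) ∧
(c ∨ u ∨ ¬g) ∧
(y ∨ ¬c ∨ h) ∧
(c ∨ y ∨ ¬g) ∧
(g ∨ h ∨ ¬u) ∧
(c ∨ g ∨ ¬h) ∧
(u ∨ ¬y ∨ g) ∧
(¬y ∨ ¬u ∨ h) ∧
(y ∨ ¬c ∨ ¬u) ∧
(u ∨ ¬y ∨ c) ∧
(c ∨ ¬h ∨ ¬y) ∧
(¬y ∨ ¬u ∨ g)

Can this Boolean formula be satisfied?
Yes

Yes, the formula is satisfiable.

One satisfying assignment is: h=False, y=False, c=False, g=False, u=False

Verification: With this assignment, all 15 clauses evaluate to true.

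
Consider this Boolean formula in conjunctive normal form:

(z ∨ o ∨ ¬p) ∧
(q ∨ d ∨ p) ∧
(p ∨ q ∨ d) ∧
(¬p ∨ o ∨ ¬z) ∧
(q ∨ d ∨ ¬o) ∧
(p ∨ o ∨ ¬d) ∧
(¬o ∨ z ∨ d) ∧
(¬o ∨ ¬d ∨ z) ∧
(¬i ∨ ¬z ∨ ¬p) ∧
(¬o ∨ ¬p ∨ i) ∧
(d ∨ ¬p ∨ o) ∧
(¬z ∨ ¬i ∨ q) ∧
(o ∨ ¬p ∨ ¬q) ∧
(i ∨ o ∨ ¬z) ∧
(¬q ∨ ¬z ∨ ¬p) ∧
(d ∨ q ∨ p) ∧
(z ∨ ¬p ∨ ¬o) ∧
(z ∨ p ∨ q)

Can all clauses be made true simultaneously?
Yes

Yes, the formula is satisfiable.

One satisfying assignment is: d=False, o=False, i=True, p=False, q=True, z=True

Verification: With this assignment, all 18 clauses evaluate to true.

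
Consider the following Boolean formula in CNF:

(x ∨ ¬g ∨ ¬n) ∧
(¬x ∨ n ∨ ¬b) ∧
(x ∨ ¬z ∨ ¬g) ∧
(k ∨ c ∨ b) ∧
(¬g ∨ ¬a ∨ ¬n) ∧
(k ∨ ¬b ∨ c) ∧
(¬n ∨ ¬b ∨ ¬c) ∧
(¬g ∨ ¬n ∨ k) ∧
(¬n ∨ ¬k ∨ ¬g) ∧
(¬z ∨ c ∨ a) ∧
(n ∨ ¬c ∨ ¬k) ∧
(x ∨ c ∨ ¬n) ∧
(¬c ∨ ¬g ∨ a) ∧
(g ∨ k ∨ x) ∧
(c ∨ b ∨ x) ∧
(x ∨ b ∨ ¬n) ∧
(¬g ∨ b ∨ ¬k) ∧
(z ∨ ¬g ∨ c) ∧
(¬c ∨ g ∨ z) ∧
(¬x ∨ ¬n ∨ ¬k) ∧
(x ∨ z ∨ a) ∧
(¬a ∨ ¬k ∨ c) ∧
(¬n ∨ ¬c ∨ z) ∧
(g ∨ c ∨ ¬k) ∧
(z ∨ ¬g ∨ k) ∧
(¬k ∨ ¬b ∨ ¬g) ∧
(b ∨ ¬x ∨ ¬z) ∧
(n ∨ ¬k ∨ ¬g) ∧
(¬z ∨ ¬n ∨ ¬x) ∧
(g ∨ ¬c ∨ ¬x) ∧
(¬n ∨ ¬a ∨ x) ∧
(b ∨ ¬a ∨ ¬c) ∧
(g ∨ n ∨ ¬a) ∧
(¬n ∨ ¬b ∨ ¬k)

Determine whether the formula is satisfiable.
No

No, the formula is not satisfiable.

No assignment of truth values to the variables can make all 34 clauses true simultaneously.

The formula is UNSAT (unsatisfiable).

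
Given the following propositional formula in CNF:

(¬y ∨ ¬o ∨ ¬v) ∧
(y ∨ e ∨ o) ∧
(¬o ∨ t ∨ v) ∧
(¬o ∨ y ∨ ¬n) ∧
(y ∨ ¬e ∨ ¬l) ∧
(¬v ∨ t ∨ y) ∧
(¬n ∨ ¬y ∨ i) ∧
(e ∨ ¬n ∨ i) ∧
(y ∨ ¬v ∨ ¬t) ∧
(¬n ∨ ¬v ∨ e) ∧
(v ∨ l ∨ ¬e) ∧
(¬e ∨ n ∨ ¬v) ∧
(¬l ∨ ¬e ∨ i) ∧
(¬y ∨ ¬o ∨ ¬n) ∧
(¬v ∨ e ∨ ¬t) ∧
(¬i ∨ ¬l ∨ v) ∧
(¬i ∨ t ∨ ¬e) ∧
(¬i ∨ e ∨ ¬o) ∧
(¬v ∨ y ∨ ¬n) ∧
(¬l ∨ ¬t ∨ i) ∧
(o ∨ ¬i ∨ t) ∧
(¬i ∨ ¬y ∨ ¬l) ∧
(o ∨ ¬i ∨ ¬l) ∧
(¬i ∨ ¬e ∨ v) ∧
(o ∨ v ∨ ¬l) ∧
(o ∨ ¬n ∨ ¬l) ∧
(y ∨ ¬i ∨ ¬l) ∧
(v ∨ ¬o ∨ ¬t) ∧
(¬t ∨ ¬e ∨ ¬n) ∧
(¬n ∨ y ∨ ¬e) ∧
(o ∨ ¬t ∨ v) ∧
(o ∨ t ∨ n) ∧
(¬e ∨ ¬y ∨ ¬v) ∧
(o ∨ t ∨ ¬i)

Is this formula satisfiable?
No

No, the formula is not satisfiable.

No assignment of truth values to the variables can make all 34 clauses true simultaneously.

The formula is UNSAT (unsatisfiable).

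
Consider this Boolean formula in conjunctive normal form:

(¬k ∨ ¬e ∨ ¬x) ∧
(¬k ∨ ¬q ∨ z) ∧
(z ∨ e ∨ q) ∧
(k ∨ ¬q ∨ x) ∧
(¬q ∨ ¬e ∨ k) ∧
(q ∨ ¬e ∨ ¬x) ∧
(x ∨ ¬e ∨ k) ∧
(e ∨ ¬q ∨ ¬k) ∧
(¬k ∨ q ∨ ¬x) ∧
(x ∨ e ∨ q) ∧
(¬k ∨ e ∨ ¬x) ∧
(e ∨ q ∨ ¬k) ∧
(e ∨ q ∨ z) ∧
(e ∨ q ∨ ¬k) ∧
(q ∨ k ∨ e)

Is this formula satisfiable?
Yes

Yes, the formula is satisfiable.

One satisfying assignment is: e=False, q=True, z=False, x=True, k=False

Verification: With this assignment, all 15 clauses evaluate to true.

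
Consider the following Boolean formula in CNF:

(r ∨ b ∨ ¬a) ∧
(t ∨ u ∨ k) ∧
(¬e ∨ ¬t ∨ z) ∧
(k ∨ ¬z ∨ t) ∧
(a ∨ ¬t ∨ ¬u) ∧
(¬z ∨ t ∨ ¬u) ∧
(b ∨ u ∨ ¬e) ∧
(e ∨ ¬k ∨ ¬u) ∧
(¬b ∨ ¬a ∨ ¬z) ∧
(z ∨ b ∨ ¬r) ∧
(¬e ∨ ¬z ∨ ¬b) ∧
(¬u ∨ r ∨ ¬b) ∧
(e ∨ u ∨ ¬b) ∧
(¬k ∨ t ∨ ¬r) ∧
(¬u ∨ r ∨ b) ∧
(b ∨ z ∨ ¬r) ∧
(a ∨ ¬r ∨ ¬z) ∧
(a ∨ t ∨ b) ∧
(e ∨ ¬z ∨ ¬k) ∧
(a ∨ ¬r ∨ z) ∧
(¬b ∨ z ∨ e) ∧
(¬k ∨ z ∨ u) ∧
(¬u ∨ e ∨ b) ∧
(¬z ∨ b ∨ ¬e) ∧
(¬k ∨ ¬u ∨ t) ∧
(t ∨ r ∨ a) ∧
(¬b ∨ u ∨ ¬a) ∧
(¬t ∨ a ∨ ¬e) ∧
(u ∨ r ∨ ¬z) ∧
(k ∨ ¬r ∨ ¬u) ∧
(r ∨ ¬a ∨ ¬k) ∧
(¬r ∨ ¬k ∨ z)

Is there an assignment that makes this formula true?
Yes

Yes, the formula is satisfiable.

One satisfying assignment is: k=False, b=False, e=False, r=False, z=False, t=True, a=False, u=False

Verification: With this assignment, all 32 clauses evaluate to true.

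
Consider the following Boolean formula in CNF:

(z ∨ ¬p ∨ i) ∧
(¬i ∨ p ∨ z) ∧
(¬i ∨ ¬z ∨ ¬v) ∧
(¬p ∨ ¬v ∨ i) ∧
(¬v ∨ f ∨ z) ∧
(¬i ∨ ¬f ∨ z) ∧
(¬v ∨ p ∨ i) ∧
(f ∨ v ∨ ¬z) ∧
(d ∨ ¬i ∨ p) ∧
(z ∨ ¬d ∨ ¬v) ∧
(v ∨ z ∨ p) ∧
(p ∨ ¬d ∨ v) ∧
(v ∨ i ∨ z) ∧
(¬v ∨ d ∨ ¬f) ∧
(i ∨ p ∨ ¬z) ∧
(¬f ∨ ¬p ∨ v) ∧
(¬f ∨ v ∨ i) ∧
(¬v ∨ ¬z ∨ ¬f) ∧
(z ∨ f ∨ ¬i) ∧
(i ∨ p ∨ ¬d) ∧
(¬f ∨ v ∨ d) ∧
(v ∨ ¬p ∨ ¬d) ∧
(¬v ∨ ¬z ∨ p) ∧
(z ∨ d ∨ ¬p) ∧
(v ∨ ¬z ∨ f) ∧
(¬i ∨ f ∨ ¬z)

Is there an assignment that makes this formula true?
No

No, the formula is not satisfiable.

No assignment of truth values to the variables can make all 26 clauses true simultaneously.

The formula is UNSAT (unsatisfiable).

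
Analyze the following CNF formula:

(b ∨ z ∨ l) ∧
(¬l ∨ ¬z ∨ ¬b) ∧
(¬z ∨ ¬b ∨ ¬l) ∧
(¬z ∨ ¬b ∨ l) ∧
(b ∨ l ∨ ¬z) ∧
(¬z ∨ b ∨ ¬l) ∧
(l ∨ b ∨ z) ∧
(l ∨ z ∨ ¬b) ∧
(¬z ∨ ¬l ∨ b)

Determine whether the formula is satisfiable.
Yes

Yes, the formula is satisfiable.

One satisfying assignment is: l=True, z=False, b=False

Verification: With this assignment, all 9 clauses evaluate to true.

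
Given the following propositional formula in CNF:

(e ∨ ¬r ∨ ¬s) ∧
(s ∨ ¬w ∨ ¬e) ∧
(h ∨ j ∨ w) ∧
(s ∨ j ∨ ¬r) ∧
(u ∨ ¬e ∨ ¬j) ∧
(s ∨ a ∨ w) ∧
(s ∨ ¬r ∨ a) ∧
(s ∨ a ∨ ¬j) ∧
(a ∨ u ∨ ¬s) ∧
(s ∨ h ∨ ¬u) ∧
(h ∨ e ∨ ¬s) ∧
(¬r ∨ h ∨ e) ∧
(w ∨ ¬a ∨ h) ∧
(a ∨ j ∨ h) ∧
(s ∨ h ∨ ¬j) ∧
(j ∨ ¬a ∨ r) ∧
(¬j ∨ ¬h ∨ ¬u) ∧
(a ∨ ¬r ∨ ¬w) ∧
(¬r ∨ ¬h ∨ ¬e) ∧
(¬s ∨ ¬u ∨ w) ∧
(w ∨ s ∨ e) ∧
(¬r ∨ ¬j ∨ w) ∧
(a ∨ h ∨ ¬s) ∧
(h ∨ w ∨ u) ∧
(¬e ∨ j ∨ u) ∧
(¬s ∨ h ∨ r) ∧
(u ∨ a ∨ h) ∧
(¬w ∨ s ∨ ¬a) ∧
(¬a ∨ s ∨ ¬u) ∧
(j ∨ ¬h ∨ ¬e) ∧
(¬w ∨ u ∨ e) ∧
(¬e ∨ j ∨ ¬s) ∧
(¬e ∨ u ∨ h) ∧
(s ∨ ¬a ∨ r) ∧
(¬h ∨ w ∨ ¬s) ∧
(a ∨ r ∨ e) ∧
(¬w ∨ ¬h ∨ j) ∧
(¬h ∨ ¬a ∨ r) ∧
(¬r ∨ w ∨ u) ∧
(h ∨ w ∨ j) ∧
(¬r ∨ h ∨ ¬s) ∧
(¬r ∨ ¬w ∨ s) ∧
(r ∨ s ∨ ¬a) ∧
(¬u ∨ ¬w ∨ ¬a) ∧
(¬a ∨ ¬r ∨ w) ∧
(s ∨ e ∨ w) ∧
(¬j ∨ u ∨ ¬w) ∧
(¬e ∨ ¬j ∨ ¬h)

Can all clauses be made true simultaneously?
No

No, the formula is not satisfiable.

No assignment of truth values to the variables can make all 48 clauses true simultaneously.

The formula is UNSAT (unsatisfiable).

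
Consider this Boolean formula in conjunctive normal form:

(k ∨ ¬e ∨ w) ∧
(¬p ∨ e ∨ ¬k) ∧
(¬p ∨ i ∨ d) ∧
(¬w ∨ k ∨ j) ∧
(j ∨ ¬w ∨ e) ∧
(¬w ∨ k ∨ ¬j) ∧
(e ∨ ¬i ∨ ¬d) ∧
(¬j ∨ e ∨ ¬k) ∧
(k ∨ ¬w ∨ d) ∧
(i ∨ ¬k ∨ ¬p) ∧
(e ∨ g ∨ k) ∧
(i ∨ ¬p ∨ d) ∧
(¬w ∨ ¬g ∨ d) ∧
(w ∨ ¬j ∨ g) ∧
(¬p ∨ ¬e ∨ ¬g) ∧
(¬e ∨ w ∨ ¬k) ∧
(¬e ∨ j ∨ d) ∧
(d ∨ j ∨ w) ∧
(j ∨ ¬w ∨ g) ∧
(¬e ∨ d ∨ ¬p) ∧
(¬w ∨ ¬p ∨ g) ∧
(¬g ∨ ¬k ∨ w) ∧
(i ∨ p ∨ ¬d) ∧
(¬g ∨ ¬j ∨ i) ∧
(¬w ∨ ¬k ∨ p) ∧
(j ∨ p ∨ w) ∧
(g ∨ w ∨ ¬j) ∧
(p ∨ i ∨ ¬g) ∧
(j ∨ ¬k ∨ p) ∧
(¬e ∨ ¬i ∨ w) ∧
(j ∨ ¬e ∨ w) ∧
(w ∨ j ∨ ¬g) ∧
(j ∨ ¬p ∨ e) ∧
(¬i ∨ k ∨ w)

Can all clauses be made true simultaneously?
No

No, the formula is not satisfiable.

No assignment of truth values to the variables can make all 34 clauses true simultaneously.

The formula is UNSAT (unsatisfiable).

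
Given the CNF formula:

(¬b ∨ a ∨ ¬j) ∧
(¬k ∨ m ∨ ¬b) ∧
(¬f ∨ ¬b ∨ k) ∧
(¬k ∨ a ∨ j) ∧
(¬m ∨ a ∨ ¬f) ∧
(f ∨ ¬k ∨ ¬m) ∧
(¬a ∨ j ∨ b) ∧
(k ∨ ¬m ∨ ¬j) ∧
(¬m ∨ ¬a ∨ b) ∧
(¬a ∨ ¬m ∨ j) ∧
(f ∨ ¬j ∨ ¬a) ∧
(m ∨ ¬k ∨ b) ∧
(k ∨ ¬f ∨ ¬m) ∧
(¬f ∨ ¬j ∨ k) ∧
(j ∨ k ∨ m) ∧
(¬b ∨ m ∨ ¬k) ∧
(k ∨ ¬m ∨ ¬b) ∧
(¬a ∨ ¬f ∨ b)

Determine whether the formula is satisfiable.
Yes

Yes, the formula is satisfiable.

One satisfying assignment is: b=False, k=False, a=False, m=False, f=False, j=True

Verification: With this assignment, all 18 clauses evaluate to true.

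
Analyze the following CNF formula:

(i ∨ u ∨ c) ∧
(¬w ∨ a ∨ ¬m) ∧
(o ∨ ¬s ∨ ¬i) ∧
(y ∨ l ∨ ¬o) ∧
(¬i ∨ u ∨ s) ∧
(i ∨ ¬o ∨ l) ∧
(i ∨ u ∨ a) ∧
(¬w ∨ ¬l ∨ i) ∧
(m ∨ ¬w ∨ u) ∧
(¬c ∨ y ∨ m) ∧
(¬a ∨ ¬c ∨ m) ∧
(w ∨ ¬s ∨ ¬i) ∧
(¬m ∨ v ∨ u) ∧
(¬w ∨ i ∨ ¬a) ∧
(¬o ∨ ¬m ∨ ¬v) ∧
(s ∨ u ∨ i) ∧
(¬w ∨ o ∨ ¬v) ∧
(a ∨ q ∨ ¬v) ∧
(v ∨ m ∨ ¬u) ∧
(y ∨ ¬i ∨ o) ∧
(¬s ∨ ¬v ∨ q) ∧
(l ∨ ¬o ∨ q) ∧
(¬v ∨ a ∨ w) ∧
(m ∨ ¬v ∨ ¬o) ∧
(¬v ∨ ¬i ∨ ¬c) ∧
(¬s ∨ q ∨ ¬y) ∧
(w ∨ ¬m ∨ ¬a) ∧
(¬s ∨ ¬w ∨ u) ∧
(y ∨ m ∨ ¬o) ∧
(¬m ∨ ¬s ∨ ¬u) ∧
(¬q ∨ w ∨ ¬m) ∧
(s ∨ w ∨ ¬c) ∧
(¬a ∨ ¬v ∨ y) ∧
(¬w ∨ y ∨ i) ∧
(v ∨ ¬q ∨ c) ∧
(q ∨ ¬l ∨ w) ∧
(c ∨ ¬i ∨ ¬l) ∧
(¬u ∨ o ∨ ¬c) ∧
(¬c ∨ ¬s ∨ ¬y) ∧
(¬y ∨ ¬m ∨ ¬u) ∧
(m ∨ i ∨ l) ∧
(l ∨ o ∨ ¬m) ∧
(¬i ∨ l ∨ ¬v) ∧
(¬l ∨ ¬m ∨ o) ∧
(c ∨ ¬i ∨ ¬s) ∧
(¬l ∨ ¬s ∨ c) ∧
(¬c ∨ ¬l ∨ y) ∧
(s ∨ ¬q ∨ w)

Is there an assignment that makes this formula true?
No

No, the formula is not satisfiable.

No assignment of truth values to the variables can make all 48 clauses true simultaneously.

The formula is UNSAT (unsatisfiable).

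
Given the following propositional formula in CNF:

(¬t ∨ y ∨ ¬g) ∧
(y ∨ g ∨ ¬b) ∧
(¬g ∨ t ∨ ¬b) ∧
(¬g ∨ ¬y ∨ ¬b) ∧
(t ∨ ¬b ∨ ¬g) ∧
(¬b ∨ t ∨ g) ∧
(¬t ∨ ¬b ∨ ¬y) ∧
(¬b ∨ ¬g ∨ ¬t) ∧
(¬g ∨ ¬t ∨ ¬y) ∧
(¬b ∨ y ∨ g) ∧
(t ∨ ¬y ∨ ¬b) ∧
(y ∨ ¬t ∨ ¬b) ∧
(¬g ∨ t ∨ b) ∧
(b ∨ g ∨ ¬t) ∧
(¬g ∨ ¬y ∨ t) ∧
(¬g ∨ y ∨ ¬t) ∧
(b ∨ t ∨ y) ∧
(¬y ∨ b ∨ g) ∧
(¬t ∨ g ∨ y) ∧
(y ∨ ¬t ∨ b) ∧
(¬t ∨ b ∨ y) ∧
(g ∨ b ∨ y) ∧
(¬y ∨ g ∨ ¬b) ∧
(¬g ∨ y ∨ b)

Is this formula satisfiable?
No

No, the formula is not satisfiable.

No assignment of truth values to the variables can make all 24 clauses true simultaneously.

The formula is UNSAT (unsatisfiable).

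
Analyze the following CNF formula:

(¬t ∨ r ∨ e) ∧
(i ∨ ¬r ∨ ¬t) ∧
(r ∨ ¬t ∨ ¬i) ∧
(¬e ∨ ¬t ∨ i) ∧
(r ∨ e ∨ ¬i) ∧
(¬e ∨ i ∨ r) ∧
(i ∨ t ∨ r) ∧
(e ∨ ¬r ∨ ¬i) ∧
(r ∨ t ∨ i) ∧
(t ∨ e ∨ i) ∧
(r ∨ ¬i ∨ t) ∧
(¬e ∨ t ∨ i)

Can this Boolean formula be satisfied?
Yes

Yes, the formula is satisfiable.

One satisfying assignment is: r=True, i=True, e=True, t=True

Verification: With this assignment, all 12 clauses evaluate to true.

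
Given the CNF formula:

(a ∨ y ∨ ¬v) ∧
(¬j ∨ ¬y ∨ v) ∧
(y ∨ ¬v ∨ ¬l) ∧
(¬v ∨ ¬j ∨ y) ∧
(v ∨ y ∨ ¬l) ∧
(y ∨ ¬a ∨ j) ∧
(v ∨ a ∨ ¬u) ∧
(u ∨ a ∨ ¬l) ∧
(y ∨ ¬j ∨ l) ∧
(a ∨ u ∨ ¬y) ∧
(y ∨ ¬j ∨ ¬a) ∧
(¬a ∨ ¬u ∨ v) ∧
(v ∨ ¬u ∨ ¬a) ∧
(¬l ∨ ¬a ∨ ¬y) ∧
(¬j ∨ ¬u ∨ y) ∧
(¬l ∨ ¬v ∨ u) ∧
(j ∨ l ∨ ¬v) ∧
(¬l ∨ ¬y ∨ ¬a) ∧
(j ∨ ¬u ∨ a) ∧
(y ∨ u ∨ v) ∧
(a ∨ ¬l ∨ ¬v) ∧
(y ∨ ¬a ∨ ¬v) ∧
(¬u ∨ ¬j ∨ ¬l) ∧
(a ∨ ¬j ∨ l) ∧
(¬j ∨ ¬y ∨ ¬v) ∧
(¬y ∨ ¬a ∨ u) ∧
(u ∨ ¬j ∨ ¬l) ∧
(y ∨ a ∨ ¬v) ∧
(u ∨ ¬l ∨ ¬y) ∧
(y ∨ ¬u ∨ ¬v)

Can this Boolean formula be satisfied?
No

No, the formula is not satisfiable.

No assignment of truth values to the variables can make all 30 clauses true simultaneously.

The formula is UNSAT (unsatisfiable).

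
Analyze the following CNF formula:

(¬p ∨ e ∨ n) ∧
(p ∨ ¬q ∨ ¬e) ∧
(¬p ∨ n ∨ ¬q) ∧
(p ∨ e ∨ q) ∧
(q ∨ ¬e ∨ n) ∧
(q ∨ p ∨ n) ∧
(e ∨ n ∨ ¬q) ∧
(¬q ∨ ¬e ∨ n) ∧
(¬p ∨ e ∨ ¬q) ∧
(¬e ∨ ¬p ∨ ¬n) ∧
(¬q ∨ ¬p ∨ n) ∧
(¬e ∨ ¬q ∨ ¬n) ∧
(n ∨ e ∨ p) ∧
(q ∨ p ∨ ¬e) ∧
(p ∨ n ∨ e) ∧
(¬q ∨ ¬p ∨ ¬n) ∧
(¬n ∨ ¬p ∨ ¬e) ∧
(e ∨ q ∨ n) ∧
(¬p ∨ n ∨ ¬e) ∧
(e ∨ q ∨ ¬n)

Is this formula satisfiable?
Yes

Yes, the formula is satisfiable.

One satisfying assignment is: e=False, p=False, q=True, n=True

Verification: With this assignment, all 20 clauses evaluate to true.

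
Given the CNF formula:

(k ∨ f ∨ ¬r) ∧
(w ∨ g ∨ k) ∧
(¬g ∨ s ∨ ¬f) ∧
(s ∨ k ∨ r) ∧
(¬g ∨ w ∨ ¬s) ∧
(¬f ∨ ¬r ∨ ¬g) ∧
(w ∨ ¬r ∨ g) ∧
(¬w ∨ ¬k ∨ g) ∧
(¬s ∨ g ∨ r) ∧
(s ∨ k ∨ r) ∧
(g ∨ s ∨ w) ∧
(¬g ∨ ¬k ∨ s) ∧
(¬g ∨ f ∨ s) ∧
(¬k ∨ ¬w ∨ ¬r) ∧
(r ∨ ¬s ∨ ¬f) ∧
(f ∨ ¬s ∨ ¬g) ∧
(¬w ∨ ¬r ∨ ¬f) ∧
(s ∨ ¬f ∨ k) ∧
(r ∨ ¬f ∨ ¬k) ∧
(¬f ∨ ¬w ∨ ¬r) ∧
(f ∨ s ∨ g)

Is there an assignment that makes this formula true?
No

No, the formula is not satisfiable.

No assignment of truth values to the variables can make all 21 clauses true simultaneously.

The formula is UNSAT (unsatisfiable).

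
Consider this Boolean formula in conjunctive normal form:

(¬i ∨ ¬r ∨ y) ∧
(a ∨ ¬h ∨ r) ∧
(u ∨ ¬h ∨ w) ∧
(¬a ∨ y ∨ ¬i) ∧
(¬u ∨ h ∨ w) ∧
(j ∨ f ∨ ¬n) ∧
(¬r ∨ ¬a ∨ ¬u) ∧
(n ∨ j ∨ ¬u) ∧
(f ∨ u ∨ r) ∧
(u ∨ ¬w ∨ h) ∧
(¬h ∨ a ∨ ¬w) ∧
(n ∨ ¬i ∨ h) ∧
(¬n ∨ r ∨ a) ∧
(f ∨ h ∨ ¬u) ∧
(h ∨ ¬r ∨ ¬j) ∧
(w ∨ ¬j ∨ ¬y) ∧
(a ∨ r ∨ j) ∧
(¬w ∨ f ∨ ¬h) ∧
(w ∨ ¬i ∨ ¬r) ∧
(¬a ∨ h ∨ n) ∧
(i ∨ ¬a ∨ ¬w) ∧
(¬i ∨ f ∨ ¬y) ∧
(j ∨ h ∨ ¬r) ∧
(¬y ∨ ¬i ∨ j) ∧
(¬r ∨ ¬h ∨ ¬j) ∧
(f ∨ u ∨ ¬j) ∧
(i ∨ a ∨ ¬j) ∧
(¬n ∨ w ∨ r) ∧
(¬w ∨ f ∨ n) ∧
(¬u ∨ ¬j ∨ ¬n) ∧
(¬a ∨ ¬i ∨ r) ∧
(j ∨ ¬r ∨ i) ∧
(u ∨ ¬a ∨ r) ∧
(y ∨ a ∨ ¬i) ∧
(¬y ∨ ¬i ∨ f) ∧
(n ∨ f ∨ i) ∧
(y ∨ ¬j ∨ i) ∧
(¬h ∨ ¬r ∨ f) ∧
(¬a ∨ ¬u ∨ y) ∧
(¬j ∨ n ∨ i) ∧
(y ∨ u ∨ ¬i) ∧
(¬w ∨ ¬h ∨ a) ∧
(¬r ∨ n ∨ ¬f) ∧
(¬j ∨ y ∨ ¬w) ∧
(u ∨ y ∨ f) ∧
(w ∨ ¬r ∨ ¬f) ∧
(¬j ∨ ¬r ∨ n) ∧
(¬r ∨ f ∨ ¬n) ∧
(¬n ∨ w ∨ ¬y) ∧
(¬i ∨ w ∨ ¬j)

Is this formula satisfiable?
No

No, the formula is not satisfiable.

No assignment of truth values to the variables can make all 50 clauses true simultaneously.

The formula is UNSAT (unsatisfiable).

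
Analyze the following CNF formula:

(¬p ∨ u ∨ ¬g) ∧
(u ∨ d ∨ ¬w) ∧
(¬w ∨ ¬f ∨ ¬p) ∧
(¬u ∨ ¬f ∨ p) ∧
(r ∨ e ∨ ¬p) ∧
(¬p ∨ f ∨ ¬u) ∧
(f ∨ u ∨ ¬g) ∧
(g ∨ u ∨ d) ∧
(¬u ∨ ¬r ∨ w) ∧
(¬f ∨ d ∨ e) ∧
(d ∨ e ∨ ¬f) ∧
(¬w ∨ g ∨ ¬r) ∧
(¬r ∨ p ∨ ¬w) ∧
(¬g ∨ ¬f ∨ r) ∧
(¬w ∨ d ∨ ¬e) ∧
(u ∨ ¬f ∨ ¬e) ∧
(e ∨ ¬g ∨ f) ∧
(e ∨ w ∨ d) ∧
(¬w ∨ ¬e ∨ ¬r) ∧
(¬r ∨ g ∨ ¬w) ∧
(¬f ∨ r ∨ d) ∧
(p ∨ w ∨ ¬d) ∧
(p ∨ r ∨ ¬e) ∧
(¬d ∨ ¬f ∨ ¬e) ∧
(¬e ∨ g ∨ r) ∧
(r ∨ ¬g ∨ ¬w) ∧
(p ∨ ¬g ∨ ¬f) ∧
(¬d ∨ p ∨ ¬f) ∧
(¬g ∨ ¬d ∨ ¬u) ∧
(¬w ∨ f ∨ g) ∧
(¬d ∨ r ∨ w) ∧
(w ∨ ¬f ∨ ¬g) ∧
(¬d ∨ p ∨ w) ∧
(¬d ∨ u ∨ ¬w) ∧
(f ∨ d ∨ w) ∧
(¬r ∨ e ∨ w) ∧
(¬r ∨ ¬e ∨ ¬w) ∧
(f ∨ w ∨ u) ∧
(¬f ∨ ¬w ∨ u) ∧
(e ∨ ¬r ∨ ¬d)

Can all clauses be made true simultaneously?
No

No, the formula is not satisfiable.

No assignment of truth values to the variables can make all 40 clauses true simultaneously.

The formula is UNSAT (unsatisfiable).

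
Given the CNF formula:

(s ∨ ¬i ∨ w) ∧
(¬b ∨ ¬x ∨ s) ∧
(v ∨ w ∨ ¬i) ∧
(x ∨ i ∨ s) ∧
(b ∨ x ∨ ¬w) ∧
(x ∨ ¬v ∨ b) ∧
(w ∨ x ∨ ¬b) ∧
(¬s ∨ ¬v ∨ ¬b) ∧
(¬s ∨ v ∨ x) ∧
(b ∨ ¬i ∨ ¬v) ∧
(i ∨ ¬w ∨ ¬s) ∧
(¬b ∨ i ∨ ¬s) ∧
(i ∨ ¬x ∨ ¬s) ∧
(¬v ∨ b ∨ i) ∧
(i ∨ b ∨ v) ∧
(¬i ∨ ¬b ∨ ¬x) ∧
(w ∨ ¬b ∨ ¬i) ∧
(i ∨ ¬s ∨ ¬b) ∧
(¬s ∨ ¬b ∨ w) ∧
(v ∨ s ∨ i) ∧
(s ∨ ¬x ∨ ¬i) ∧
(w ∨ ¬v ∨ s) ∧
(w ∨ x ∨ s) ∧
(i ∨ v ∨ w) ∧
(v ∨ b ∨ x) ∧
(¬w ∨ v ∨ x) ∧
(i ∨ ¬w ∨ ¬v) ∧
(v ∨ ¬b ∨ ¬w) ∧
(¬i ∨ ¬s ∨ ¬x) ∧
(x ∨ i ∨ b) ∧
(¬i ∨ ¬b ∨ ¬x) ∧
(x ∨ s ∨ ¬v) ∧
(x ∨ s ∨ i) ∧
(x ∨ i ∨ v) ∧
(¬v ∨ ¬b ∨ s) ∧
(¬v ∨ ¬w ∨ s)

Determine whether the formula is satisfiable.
No

No, the formula is not satisfiable.

No assignment of truth values to the variables can make all 36 clauses true simultaneously.

The formula is UNSAT (unsatisfiable).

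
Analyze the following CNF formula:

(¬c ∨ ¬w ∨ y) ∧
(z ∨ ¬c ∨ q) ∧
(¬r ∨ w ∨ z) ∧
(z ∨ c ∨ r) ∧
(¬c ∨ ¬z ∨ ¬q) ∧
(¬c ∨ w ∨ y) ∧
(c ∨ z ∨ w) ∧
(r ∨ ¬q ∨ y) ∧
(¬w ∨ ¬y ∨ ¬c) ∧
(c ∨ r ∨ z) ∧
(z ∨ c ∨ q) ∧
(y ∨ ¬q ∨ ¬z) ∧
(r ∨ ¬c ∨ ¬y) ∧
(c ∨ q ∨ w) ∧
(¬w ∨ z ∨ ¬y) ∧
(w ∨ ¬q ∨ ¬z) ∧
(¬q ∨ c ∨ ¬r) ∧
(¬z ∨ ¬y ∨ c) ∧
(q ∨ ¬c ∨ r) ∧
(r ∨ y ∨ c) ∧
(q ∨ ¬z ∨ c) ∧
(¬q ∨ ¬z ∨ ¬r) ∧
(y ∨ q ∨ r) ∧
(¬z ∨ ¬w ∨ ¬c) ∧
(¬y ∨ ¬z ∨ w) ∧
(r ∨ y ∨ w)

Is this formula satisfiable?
No

No, the formula is not satisfiable.

No assignment of truth values to the variables can make all 26 clauses true simultaneously.

The formula is UNSAT (unsatisfiable).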